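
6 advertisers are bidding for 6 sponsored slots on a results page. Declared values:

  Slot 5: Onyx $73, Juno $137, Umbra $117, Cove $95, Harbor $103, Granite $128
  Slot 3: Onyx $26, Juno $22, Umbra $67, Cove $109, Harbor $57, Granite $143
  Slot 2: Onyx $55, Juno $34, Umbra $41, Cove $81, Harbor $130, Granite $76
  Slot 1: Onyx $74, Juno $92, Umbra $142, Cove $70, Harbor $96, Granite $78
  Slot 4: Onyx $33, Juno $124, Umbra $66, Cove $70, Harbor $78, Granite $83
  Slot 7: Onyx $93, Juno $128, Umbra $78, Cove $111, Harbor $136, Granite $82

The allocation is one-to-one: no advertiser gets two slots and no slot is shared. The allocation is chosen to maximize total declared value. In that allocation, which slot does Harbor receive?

Harbor receives Slot 2.

Treat this as an assignment problem: match each advertiser to one slot.
Optimal: Onyx→Slot 7 ($93), Juno→Slot 4 ($124), Umbra→Slot 1 ($142), Cove→Slot 5 ($95), Harbor→Slot 2 ($130), Granite→Slot 3 ($143) — total 93+124+142+95+130+143 = $727.
Column-greedy (each slot in turn goes to its best remaining advertiser) gives $715, worse by 12.
Swapping Juno↔Umbra (Juno→Slot 1 $92, Umbra→Slot 4 $66) loses 108.
Harbor's own top slot is Slot 7 ($136), but forcing Harbor→Slot 7 and reassigning the rest optimally gives only $699 — worse by 28.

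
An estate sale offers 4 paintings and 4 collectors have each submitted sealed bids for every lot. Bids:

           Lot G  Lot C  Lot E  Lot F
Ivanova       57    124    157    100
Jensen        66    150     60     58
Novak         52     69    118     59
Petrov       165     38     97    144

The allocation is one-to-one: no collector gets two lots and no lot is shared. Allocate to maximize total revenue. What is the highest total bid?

Max total: $533

Optimal: Ivanova→Lot F ($100), Jensen→Lot C ($150), Novak→Lot E ($118), Petrov→Lot G ($165) — total 100+150+118+165 = $533.
Max-entry greedy (repeatedly take the single best remaining cell) gives $531, worse by 2.
Swapping Novak↔Ivanova (Novak→Lot F $59, Ivanova→Lot E $157) loses 2.
Every other assignment is strictly worse.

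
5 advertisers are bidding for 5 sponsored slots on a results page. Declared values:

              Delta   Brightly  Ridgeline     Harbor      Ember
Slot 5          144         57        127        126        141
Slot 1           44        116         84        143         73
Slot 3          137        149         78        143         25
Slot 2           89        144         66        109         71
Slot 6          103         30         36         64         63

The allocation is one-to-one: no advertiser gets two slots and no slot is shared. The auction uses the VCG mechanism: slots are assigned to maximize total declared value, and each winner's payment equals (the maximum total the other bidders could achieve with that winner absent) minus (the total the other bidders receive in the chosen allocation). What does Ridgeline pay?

Efficient allocation: Delta→Slot 6 ($103), Brightly→Slot 2 ($144), Ridgeline→Slot 1 ($84), Harbor→Slot 3 ($143), Ember→Slot 5 ($141); total welfare W = $615.
Ridgeline receives Slot 1 at value $84, so the others get W − 84 = $531.
Without Ridgeline: best allocation of the remaining 4 bidders over all 5 slots is Delta→Slot 3 ($137), Brightly→Slot 2 ($144), Harbor→Slot 1 ($143), Ember→Slot 5 ($141), total $565.
VCG payment = (others' best without Ridgeline) − (others' welfare with Ridgeline) = 565 − 531 = $34.

Ridgeline pays $34.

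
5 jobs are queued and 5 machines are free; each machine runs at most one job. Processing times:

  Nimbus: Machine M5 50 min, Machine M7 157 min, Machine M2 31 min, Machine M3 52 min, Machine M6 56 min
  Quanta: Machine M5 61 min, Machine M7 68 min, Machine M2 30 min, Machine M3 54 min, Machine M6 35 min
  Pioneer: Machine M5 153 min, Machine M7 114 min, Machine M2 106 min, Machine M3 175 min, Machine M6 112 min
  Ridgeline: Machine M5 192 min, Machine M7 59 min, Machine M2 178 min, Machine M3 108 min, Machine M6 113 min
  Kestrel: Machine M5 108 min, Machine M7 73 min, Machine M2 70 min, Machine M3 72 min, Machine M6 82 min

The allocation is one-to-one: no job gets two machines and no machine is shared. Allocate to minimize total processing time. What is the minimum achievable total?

Optimal: Nimbus→Machine M5 (50 min), Quanta→Machine M6 (35 min), Pioneer→Machine M2 (106 min), Ridgeline→Machine M7 (59 min), Kestrel→Machine M3 (72 min) — total 50+35+106+59+72 = 322 min.
Column-greedy (each machine in turn goes to its cheapest remaining job) gives 323 min, worse by 1.
Next-best assignment: Nimbus→Machine M5, Quanta→Machine M2, Pioneer→Machine M6, Ridgeline→Machine M7, Kestrel→Machine M3 = 323 min.
Swapping Kestrel↔Pioneer (Kestrel→Machine M2 70 min, Pioneer→Machine M3 175 min) adds 67.
Every other assignment is strictly worse.

Min total: 322 min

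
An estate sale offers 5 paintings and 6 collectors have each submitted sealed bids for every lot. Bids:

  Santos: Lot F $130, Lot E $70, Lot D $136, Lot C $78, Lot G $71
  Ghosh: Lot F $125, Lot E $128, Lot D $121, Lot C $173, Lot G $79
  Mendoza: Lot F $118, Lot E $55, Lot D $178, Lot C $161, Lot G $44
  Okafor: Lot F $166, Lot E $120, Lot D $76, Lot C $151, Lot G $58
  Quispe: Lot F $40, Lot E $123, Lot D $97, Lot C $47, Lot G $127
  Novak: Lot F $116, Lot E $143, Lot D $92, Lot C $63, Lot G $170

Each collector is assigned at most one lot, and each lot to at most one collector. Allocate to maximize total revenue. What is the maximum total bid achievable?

Treat this as an assignment problem: match each collector to one lot.
Optimal: Okafor→Lot F ($166), Quispe→Lot E ($123), Mendoza→Lot D ($178), Ghosh→Lot C ($173), Novak→Lot G ($170) — total 166+123+178+173+170 = $810.
Row-greedy (each collector in turn takes its best remaining lot) gives $674, worse by 136.
Next-best assignment: Okafor→Lot F, Novak→Lot E, Mendoza→Lot D, Ghosh→Lot C, Quispe→Lot G = $787.
Swapping Okafor↔Novak (Okafor→Lot G $58, Novak→Lot F $116) loses 162.
Checked against all permutations: $810 is optimal.

Max total: $810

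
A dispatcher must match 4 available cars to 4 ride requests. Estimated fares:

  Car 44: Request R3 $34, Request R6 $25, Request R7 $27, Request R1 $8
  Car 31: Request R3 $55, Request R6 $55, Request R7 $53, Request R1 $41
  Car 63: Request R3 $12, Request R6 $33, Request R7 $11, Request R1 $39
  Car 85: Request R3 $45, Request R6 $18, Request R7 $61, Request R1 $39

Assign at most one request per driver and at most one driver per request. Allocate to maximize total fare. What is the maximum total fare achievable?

Optimal: Car 44→Request R3 ($34), Car 31→Request R6 ($55), Car 63→Request R1 ($39), Car 85→Request R7 ($61) — total 34+55+39+61 = $189.
Max-entry greedy (repeatedly take the single best remaining cell) gives $180, worse by 9.
Every other assignment is strictly worse.

Maximum total: $189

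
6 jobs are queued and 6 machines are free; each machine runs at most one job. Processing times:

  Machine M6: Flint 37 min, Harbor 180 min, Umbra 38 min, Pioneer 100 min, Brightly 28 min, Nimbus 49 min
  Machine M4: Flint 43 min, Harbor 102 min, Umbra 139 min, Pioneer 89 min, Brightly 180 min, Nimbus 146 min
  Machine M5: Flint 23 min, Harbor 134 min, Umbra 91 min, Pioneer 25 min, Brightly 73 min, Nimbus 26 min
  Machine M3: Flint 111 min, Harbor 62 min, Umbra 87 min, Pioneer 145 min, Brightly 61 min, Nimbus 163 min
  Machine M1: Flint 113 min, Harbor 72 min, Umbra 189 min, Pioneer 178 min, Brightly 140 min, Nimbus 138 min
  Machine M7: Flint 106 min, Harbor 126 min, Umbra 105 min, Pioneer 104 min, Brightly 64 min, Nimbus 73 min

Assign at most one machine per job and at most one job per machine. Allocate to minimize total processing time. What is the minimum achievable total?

Minimum total: 312 min

This is the linear assignment problem.
Optimal: Flint→Machine M4 (43 min), Harbor→Machine M1 (72 min), Umbra→Machine M6 (38 min), Pioneer→Machine M5 (25 min), Brightly→Machine M3 (61 min), Nimbus→Machine M7 (73 min) — total 43+72+38+25+61+73 = 312 min.
Next-best assignment: Flint→Machine M4, Harbor→Machine M1, Umbra→Machine M3, Pioneer→Machine M5, Brightly→Machine M6, Nimbus→Machine M7 = 328 min.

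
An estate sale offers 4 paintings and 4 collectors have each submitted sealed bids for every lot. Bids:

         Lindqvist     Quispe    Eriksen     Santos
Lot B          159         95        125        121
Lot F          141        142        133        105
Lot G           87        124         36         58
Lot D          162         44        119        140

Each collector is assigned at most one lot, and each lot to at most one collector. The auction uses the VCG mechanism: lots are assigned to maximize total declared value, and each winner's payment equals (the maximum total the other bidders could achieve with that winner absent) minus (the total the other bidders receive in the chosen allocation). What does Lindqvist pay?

Efficient allocation: Lindqvist→Lot B ($159), Quispe→Lot G ($124), Eriksen→Lot F ($133), Santos→Lot D ($140); total welfare W = $556.
Lindqvist receives Lot B at value $159, so the others get W − 159 = $397.
Without Lindqvist: best allocation of the remaining 3 bidders over all 4 lots is Quispe→Lot F ($142), Eriksen→Lot B ($125), Santos→Lot D ($140), total $407.
VCG payment = (others' best without Lindqvist) − (others' welfare with Lindqvist) = 407 − 397 = $10.

Lindqvist pays $10.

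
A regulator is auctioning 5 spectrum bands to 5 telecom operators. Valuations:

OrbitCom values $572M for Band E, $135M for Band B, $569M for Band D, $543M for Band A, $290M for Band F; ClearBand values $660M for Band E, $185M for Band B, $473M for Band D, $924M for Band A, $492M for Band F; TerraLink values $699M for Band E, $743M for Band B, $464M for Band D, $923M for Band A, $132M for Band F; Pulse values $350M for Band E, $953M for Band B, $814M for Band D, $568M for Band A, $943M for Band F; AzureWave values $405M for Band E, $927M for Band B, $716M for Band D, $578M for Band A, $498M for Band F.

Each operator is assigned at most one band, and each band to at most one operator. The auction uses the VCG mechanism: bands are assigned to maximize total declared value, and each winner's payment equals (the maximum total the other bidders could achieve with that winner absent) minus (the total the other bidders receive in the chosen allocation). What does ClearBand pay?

ClearBand pays $227M.

Efficient allocation: OrbitCom→Band D ($569M), ClearBand→Band A ($924M), TerraLink→Band E ($699M), Pulse→Band F ($943M), AzureWave→Band B ($927M); total welfare W = $4062M.
ClearBand receives Band A at value $924M, so the others get W − 924 = $3138M.
Without ClearBand: best allocation of the remaining 4 bidders over all 5 bands is OrbitCom→Band E ($572M), TerraLink→Band A ($923M), Pulse→Band F ($943M), AzureWave→Band B ($927M), total $3365M.
VCG payment = (others' best without ClearBand) − (others' welfare with ClearBand) = 3365 − 3138 = $227M.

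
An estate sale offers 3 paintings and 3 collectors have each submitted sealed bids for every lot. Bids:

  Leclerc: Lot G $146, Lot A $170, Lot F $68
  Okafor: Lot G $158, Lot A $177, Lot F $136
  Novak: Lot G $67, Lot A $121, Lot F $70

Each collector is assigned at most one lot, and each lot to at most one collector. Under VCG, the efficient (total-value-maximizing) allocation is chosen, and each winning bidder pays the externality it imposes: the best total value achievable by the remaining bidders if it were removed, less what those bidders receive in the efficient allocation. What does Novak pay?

Efficient allocation: Leclerc→Lot G ($146), Okafor→Lot F ($136), Novak→Lot A ($121); total welfare W = $403.
Novak receives Lot A at value $121, so the others get W − 121 = $282.
Without Novak: best allocation of the remaining 2 bidders over all 3 lots is Leclerc→Lot A ($170), Okafor→Lot G ($158), total $328.
VCG payment = (others' best without Novak) − (others' welfare with Novak) = 328 − 282 = $46.

Novak pays $46.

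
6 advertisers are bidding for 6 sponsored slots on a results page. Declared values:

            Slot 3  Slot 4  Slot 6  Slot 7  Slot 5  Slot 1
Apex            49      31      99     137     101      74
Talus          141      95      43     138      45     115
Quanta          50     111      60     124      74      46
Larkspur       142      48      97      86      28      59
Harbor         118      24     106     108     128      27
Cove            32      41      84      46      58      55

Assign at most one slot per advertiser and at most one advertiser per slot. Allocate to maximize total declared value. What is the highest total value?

Optimal: Apex→Slot 7 ($137), Talus→Slot 1 ($115), Quanta→Slot 4 ($111), Larkspur→Slot 3 ($142), Harbor→Slot 5 ($128), Cove→Slot 6 ($84) — total 137+115+111+142+128+84 = $717.
Max-entry greedy (repeatedly take the single best remaining cell) gives $673, worse by 44.
Next-best assignment: Apex→Slot 1, Talus→Slot 7, Quanta→Slot 4, Larkspur→Slot 3, Harbor→Slot 5, Cove→Slot 6 = $677.

Max total: $717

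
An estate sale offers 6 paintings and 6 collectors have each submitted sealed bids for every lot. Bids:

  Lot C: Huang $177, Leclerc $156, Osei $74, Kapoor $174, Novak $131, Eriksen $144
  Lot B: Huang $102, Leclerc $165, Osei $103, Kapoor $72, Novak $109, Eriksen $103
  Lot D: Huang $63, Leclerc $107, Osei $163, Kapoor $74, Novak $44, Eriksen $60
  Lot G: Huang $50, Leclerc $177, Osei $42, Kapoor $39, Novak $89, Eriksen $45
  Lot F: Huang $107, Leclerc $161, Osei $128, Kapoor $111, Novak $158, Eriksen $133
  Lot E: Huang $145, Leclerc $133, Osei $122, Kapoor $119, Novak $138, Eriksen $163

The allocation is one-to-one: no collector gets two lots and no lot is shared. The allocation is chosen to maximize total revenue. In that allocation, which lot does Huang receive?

Huang receives Lot B.

Optimal: Huang→Lot B ($102), Leclerc→Lot G ($177), Osei→Lot D ($163), Kapoor→Lot C ($174), Novak→Lot F ($158), Eriksen→Lot E ($163) — total 102+177+163+174+158+163 = $937.
Column-greedy (each lot in turn goes to its best remaining collector) gives $846, worse by 91.
Next-best assignment: Huang→Lot E, Leclerc→Lot G, Osei→Lot D, Kapoor→Lot C, Novak→Lot F, Eriksen→Lot B = $920.
Checked against all permutations: $937 is optimal.
Huang's own top lot is Lot C ($177), but forcing Huang→Lot C and reassigning the rest optimally gives only $910 — worse by 27.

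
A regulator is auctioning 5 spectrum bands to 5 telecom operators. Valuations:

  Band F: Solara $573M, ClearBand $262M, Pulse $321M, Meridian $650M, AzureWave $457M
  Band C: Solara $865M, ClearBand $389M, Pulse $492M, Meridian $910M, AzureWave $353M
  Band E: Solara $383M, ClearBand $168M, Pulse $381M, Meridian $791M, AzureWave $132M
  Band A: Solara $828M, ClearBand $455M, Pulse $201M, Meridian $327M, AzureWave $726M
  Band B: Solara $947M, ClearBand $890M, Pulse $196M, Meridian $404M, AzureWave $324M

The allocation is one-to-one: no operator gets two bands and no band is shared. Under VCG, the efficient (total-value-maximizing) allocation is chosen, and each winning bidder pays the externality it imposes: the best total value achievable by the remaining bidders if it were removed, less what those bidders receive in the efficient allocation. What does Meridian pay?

Meridian pays $60M.

Efficient allocation: Solara→Band C ($865M), ClearBand→Band B ($890M), Pulse→Band F ($321M), Meridian→Band E ($791M), AzureWave→Band A ($726M); total welfare W = $3593M.
Meridian receives Band E at value $791M, so the others get W − 791 = $2802M.
Without Meridian: best allocation of the remaining 4 bidders over all 5 bands is Solara→Band C ($865M), ClearBand→Band B ($890M), Pulse→Band E ($381M), AzureWave→Band A ($726M), total $2862M.
VCG payment = (others' best without Meridian) − (others' welfare with Meridian) = 2862 − 2802 = $60M.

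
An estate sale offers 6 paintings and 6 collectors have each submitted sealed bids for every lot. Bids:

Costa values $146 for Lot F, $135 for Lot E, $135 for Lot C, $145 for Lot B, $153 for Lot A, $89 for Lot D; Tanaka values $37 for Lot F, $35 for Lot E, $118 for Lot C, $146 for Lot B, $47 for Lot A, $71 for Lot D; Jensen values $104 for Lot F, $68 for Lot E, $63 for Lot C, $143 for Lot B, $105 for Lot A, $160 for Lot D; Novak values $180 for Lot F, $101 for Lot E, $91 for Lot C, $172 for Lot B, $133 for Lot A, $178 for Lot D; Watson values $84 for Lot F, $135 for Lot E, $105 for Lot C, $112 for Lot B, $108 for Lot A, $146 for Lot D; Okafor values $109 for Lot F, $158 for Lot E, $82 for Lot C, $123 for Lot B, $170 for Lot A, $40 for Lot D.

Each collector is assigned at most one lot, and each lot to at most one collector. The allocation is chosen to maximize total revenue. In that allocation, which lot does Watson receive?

This is the linear assignment problem.
Optimal: Costa→Lot C ($135), Tanaka→Lot B ($146), Jensen→Lot D ($160), Novak→Lot F ($180), Watson→Lot E ($135), Okafor→Lot A ($170) — total 135+146+160+180+135+170 = $926.
Row-greedy (each collector in turn takes its best remaining lot) gives $856, worse by 70.
Watson's own top lot is Lot D ($146), but forcing Watson→Lot D and reassigning the rest optimally gives only $898 — worse by 28.

Watson receives Lot E.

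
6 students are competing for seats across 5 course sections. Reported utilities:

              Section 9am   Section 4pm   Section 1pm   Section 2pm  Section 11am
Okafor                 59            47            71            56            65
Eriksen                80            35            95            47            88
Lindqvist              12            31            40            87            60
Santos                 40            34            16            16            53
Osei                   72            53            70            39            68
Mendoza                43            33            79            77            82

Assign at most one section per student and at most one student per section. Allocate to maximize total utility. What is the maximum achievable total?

Optimal: Osei→Section 9am (72 points), Okafor→Section 4pm (47 points), Eriksen→Section 1pm (95 points), Lindqvist→Section 2pm (87 points), Mendoza→Section 11am (82 points) — total 72+47+95+87+82 = 383 points.
Checked against all permutations: 383 points is optimal.

Max total: 383 points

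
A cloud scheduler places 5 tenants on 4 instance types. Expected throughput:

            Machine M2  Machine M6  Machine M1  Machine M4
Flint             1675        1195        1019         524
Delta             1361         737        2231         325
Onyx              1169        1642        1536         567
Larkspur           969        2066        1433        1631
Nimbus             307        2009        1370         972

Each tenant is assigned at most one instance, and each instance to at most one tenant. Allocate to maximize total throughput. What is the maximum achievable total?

Max total: 7546 ops/s

Optimal: Flint→Machine M2 (1675 ops/s), Nimbus→Machine M6 (2009 ops/s), Delta→Machine M1 (2231 ops/s), Larkspur→Machine M4 (1631 ops/s) — total 1675+2009+2231+1631 = 7546 ops/s.
Max-entry greedy (repeatedly take the single best remaining cell) gives 6944 ops/s, worse by 602.
Next-best assignment: Flint→Machine M2, Onyx→Machine M6, Delta→Machine M1, Larkspur→Machine M4 = 7179 ops/s.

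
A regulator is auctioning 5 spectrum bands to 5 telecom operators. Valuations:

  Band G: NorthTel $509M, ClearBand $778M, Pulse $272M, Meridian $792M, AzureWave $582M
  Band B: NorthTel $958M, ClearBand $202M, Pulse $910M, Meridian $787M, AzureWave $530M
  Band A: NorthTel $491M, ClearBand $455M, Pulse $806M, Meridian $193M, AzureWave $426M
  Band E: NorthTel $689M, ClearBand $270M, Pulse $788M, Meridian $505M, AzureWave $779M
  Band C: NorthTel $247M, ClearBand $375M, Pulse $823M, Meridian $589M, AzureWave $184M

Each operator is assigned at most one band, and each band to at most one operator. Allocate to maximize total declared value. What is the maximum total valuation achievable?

Maximum total: $3910M

Optimal: NorthTel→Band B ($958M), ClearBand→Band G ($778M), Pulse→Band A ($806M), Meridian→Band C ($589M), AzureWave→Band E ($779M) — total 958+778+806+589+779 = $3910M.
Column-greedy (each band in turn goes to its best remaining operator) gives $3710M, worse by 200.
Swapping NorthTel↔Pulse (NorthTel→Band A $491M, Pulse→Band B $910M) loses 363.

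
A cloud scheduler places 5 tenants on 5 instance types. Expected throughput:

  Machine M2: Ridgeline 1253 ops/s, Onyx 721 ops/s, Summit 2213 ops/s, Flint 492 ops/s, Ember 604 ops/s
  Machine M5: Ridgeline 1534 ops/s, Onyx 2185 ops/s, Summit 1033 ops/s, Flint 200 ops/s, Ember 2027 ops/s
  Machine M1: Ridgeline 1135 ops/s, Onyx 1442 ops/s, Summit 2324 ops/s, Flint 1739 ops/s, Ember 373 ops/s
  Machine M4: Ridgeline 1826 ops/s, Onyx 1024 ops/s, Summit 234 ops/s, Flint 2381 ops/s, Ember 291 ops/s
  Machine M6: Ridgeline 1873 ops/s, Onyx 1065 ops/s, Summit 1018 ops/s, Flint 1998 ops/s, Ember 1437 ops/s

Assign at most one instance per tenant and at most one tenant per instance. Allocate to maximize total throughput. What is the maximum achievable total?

Optimal: Ridgeline→Machine M6 (1873 ops/s), Onyx→Machine M1 (1442 ops/s), Summit→Machine M2 (2213 ops/s), Flint→Machine M4 (2381 ops/s), Ember→Machine M5 (2027 ops/s) — total 1873+1442+2213+2381+2027 = 9936 ops/s.

Maximum total: 9936 ops/s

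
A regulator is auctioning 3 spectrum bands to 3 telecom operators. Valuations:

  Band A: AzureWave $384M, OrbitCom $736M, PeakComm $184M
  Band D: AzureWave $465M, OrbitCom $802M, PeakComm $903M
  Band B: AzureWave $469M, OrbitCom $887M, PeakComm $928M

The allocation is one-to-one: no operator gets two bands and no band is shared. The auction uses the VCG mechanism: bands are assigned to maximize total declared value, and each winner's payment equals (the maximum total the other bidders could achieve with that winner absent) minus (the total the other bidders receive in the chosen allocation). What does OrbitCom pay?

OrbitCom pays $106M.

Efficient allocation: AzureWave→Band A ($384M), OrbitCom→Band B ($887M), PeakComm→Band D ($903M); total welfare W = $2174M.
OrbitCom receives Band B at value $887M, so the others get W − 887 = $1287M.
Without OrbitCom: best allocation of the remaining 2 bidders over all 3 bands is AzureWave→Band D ($465M), PeakComm→Band B ($928M), total $1393M.
VCG payment = (others' best without OrbitCom) − (others' welfare with OrbitCom) = 1393 − 1287 = $106M.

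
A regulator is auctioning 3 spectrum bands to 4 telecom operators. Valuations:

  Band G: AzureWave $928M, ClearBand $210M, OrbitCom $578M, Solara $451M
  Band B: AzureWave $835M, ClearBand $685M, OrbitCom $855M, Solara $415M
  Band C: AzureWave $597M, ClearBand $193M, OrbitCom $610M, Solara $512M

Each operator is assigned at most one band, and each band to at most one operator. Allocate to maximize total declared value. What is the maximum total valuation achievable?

Optimal: AzureWave→Band G ($928M), OrbitCom→Band B ($855M), Solara→Band C ($512M) — total 928+855+512 = $2295M.
Row-greedy (each operator in turn takes its best remaining band) gives $2223M, worse by 72.
Next-best assignment: AzureWave→Band G, ClearBand→Band B, OrbitCom→Band C = $2223M.
Every other assignment is strictly worse.

Max total: $2295M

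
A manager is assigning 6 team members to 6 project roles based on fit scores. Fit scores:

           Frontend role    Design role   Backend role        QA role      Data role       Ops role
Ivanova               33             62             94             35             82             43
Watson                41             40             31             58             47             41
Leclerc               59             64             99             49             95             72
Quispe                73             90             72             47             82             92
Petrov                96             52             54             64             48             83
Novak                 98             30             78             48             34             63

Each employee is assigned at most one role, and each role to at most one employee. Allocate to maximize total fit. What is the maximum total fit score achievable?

Maximum total: 518 pts

Optimal: Ivanova→Backend role (94 pts), Watson→QA role (58 pts), Leclerc→Data role (95 pts), Quispe→Design role (90 pts), Petrov→Ops role (83 pts), Novak→Frontend role (98 pts) — total 94+58+95+90+83+98 = 518 pts.
Max-entry greedy (repeatedly take the single best remaining cell) gives 475 pts, worse by 43.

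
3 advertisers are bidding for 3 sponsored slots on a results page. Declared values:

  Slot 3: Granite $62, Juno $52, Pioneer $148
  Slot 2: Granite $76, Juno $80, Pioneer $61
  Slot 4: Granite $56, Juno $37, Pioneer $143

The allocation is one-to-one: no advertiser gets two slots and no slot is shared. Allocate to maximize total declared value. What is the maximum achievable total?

Maximum total: $285

This is the linear assignment problem.
Optimal: Granite→Slot 3 ($62), Juno→Slot 2 ($80), Pioneer→Slot 4 ($143) — total 62+80+143 = $285.
Column-greedy (each slot in turn goes to its best remaining advertiser) gives $284, worse by 1.
Checked against all permutations: $285 is optimal.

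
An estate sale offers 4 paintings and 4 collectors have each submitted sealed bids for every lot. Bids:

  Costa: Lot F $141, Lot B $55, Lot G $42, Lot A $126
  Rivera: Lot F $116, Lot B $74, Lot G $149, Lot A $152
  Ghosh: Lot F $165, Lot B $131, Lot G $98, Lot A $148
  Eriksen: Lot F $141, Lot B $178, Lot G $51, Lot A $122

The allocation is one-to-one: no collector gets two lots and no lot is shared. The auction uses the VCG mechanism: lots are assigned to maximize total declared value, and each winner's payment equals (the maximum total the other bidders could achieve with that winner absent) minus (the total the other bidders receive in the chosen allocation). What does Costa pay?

Efficient allocation: Costa→Lot A ($126), Rivera→Lot G ($149), Ghosh→Lot F ($165), Eriksen→Lot B ($178); total welfare W = $618.
Costa receives Lot A at value $126, so the others get W − 126 = $492.
Without Costa: best allocation of the remaining 3 bidders over all 4 lots is Rivera→Lot A ($152), Ghosh→Lot F ($165), Eriksen→Lot B ($178), total $495.
VCG payment = (others' best without Costa) − (others' welfare with Costa) = 495 − 492 = $3.

Costa pays $3.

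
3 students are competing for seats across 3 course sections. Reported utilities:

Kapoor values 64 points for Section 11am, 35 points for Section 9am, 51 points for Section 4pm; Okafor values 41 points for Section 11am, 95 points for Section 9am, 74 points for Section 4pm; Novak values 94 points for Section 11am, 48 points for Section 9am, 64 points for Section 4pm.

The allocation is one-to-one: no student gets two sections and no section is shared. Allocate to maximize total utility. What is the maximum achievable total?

Max total: 240 points

Treat this as an assignment problem: match each student to one section.
Optimal: Kapoor→Section 4pm (51 points), Okafor→Section 9am (95 points), Novak→Section 11am (94 points) — total 51+95+94 = 240 points.
Row-greedy (each student in turn takes its best remaining section) gives 223 points, worse by 17.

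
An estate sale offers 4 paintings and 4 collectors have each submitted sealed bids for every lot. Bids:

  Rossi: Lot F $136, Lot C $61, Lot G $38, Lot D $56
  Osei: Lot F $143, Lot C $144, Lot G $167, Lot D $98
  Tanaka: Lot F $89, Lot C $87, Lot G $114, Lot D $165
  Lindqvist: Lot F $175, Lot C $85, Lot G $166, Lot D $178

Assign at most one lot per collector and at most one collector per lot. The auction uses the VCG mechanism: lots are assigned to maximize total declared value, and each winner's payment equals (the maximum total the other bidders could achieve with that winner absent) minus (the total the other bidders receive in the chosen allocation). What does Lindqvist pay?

Lindqvist pays $23.

Efficient allocation: Rossi→Lot F ($136), Osei→Lot C ($144), Tanaka→Lot D ($165), Lindqvist→Lot G ($166); total welfare W = $611.
Lindqvist receives Lot G at value $166, so the others get W − 166 = $445.
Without Lindqvist: best allocation of the remaining 3 bidders over all 4 lots is Rossi→Lot F ($136), Osei→Lot G ($167), Tanaka→Lot D ($165), total $468.
VCG payment = (others' best without Lindqvist) − (others' welfare with Lindqvist) = 468 − 445 = $23.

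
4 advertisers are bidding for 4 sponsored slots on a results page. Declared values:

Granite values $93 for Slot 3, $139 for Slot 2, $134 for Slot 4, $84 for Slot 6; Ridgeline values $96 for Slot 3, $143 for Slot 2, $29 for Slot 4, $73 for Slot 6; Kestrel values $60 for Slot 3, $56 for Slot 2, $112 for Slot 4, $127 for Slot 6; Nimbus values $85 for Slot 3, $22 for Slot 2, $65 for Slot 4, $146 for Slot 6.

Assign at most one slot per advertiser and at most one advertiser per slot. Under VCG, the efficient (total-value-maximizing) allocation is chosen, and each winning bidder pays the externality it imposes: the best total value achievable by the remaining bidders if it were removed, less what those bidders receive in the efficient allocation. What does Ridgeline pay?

Efficient allocation: Granite→Slot 3 ($93), Ridgeline→Slot 2 ($143), Kestrel→Slot 4 ($112), Nimbus→Slot 6 ($146); total welfare W = $494.
Ridgeline receives Slot 2 at value $143, so the others get W − 143 = $351.
Without Ridgeline: best allocation of the remaining 3 bidders over all 4 slots is Granite→Slot 2 ($139), Kestrel→Slot 4 ($112), Nimbus→Slot 6 ($146), total $397.
VCG payment = (others' best without Ridgeline) − (others' welfare with Ridgeline) = 397 − 351 = $46.

Ridgeline pays $46.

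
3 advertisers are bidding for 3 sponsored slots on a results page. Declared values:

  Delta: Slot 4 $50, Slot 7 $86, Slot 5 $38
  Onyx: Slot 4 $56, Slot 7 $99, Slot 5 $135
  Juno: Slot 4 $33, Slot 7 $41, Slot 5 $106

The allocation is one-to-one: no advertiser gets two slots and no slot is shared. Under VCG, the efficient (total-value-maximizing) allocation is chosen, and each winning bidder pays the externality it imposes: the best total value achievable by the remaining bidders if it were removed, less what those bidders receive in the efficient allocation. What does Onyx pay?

Efficient allocation: Delta→Slot 4 ($50), Onyx→Slot 7 ($99), Juno→Slot 5 ($106); total welfare W = $255.
Onyx receives Slot 7 at value $99, so the others get W − 99 = $156.
Without Onyx: best allocation of the remaining 2 bidders over all 3 slots is Delta→Slot 7 ($86), Juno→Slot 5 ($106), total $192.
VCG payment = (others' best without Onyx) − (others' welfare with Onyx) = 192 − 156 = $36.

Onyx pays $36.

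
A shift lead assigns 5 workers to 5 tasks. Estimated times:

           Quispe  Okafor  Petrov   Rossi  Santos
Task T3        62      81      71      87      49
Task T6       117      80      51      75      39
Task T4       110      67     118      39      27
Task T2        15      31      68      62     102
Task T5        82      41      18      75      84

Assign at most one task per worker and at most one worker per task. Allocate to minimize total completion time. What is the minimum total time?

Min total: 189 min

Optimal: Quispe→Task T3 (62 min), Okafor→Task T2 (31 min), Petrov→Task T5 (18 min), Rossi→Task T4 (39 min), Santos→Task T6 (39 min) — total 62+31+18+39+39 = 189 min.
Row-greedy (each worker in turn takes its cheapest remaining task) gives 195 min, worse by 6.
Next-best assignment: Quispe→Task T2, Okafor→Task T3, Petrov→Task T5, Rossi→Task T4, Santos→Task T6 = 192 min.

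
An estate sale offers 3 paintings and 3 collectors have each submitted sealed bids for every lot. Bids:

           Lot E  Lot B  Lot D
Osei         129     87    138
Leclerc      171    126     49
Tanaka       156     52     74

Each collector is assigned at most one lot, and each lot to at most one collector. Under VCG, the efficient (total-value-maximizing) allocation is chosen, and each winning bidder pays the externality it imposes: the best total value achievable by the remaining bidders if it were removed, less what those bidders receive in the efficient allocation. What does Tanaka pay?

Tanaka pays $45.

Efficient allocation: Osei→Lot D ($138), Leclerc→Lot B ($126), Tanaka→Lot E ($156); total welfare W = $420.
Tanaka receives Lot E at value $156, so the others get W − 156 = $264.
Without Tanaka: best allocation of the remaining 2 bidders over all 3 lots is Osei→Lot D ($138), Leclerc→Lot E ($171), total $309.
VCG payment = (others' best without Tanaka) − (others' welfare with Tanaka) = 309 − 264 = $45.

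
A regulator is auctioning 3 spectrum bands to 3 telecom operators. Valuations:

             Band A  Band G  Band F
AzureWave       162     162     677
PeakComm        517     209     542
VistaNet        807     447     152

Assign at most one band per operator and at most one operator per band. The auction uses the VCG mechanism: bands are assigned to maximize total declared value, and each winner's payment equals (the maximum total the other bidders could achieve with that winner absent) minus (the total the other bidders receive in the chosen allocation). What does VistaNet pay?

VistaNet pays $308M.

Efficient allocation: AzureWave→Band F ($677M), PeakComm→Band G ($209M), VistaNet→Band A ($807M); total welfare W = $1693M.
VistaNet receives Band A at value $807M, so the others get W − 807 = $886M.
Without VistaNet: best allocation of the remaining 2 bidders over all 3 bands is AzureWave→Band F ($677M), PeakComm→Band A ($517M), total $1194M.
VCG payment = (others' best without VistaNet) − (others' welfare with VistaNet) = 1194 − 886 = $308M.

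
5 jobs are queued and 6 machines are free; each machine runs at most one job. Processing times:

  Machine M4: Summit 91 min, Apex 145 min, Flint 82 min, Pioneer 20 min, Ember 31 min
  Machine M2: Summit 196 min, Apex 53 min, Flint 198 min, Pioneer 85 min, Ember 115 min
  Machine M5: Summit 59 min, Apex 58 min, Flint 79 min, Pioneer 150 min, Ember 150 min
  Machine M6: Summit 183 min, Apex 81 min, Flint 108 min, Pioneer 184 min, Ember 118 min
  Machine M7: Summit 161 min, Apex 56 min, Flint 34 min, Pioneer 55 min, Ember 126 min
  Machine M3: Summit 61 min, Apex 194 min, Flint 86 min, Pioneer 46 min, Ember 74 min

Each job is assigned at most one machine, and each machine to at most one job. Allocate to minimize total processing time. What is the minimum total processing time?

This is a one-to-one assignment (minimum-cost bipartite matching).
Optimal: Summit→Machine M5 (59 min), Apex→Machine M2 (53 min), Flint→Machine M7 (34 min), Pioneer→Machine M3 (46 min), Ember→Machine M4 (31 min) — total 59+53+34+46+31 = 223 min.
Column-greedy (each machine in turn goes to its cheapest remaining job) gives 366 min, worse by 143.
Swapping Flint↔Ember (Flint→Machine M4 82 min, Ember→Machine M7 126 min) adds 143.
Every other assignment is strictly worse.

Minimum total: 223 min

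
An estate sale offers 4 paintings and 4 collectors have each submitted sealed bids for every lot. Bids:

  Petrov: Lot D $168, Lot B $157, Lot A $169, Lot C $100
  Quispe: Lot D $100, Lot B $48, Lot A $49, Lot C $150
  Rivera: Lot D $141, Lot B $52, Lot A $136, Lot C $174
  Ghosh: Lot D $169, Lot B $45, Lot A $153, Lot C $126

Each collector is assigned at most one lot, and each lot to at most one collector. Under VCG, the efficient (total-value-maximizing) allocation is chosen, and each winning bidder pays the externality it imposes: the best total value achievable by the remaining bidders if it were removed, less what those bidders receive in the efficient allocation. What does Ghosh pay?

Efficient allocation: Petrov→Lot B ($157), Quispe→Lot C ($150), Rivera→Lot A ($136), Ghosh→Lot D ($169); total welfare W = $612.
Ghosh receives Lot D at value $169, so the others get W − 169 = $443.
Without Ghosh: best allocation of the remaining 3 bidders over all 4 lots is Petrov→Lot A ($169), Quispe→Lot C ($150), Rivera→Lot D ($141), total $460.
VCG payment = (others' best without Ghosh) − (others' welfare with Ghosh) = 460 − 443 = $17.

Ghosh pays $17.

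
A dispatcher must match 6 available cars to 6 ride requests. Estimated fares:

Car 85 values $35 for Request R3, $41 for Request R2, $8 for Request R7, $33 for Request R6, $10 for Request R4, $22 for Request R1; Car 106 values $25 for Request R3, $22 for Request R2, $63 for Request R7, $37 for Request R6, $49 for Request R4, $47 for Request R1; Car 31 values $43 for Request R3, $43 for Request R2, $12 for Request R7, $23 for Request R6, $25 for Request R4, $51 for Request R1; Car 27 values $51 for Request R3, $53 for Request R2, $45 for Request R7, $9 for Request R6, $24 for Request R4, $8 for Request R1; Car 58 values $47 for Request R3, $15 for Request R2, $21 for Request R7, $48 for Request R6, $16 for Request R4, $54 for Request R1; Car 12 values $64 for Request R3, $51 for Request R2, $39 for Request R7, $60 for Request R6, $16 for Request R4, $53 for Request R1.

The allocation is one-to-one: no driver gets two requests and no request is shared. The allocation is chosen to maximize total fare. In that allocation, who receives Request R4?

Car 106 receives Request R4.

Optimal: Car 85→Request R2 ($41), Car 106→Request R4 ($49), Car 31→Request R1 ($51), Car 27→Request R7 ($45), Car 58→Request R6 ($48), Car 12→Request R3 ($64) — total 41+49+51+45+48+64 = $298.
Next-best assignment: Car 85→Request R2, Car 106→Request R7, Car 31→Request R4, Car 27→Request R3, Car 58→Request R1, Car 12→Request R6 = $294.
Checked against all permutations: $298 is optimal.
Car 106's own top request is Request R7 ($63), but forcing Car 106→Request R7 and reassigning the rest optimally gives only $294 — worse by 4.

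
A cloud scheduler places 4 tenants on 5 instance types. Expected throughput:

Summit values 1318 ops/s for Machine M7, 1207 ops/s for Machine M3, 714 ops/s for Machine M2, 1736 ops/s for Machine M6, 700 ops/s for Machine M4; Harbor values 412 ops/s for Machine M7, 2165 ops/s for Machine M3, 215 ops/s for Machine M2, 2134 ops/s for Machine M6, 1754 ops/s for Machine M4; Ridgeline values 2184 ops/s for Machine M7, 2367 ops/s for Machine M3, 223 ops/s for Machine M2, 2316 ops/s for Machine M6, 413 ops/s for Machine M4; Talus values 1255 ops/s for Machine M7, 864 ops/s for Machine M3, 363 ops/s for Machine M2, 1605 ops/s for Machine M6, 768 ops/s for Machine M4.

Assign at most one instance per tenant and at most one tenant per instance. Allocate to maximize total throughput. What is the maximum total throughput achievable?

Optimal: Summit→Machine M6 (1736 ops/s), Harbor→Machine M4 (1754 ops/s), Ridgeline→Machine M3 (2367 ops/s), Talus→Machine M7 (1255 ops/s) — total 1736+1754+2367+1255 = 7112 ops/s.
Column-greedy (each instance in turn goes to its best remaining tenant) gives 6668 ops/s, worse by 444.
Next-best assignment: Summit→Machine M7, Harbor→Machine M4, Ridgeline→Machine M3, Talus→Machine M6 = 7044 ops/s.
Swapping Ridgeline↔Talus (Ridgeline→Machine M7 2184 ops/s, Talus→Machine M3 864 ops/s) loses 574.
Every other assignment is strictly worse.

Maximum total: 7112 ops/s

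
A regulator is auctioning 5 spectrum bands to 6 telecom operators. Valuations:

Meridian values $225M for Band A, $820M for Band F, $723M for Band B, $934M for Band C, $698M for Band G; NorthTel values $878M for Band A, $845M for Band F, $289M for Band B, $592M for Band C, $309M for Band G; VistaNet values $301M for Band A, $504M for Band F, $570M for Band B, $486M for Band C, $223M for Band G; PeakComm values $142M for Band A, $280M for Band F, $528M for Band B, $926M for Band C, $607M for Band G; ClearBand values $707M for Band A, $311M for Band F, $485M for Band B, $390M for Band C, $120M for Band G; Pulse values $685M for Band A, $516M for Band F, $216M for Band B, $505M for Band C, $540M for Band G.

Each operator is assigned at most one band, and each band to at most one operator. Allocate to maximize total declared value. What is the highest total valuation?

Optimal: ClearBand→Band A ($707M), NorthTel→Band F ($845M), VistaNet→Band B ($570M), PeakComm→Band C ($926M), Meridian→Band G ($698M) — total 707+845+570+926+698 = $3746M.
Column-greedy (each band in turn goes to its best remaining operator) gives $3734M, worse by 12.
Next-best assignment: ClearBand→Band A, NorthTel→Band F, Meridian→Band B, PeakComm→Band C, Pulse→Band G = $3741M.
Swapping VistaNet↔NorthTel (VistaNet→Band F $504M, NorthTel→Band B $289M) loses 622.

Max total: $3746M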